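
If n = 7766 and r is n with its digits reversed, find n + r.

14443

Reverse of 7766 is 6677.
7766 + 6677 = 14443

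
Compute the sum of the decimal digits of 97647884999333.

9+7+6+4+7+8+8+4+9+9+9+3+3+3 = 89

89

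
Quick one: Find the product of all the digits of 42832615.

4×2×8×3×2×6×1×5 = 11520

11520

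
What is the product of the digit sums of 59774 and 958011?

768

S(59774) = 5+9+7+7+4 = 32.
S(958011) = 9+5+8+0+1+1 = 24.
32 · 24 = 768.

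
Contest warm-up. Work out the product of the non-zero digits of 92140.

72

9×2×1×4 = 72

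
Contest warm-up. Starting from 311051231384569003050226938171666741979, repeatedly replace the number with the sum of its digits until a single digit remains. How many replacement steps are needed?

3

311051231384569003050226938171666741979 → 154 → 10 → 1 (3 steps)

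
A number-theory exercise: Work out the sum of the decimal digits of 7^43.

169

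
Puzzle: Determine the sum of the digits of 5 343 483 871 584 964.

82

5+3+4+3+4+8+3+8+7+1+5+8+4+9+6+4 = 82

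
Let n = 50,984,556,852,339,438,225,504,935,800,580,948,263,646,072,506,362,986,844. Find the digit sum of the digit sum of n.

First digit sum: 261.
2+6+1 = 9.

9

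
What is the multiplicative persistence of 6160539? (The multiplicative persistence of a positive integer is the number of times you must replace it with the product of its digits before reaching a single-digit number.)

6160539 → 0 (1 step)

1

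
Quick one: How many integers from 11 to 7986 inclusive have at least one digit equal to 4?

2895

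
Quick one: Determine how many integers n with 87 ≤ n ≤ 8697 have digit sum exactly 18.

606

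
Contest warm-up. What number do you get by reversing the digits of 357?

753

Reversing 357 gives 753.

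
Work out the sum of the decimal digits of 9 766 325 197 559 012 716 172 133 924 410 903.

140

9+7+6+6+3+2+5+1+9+7+5+5+9+0+1+2+7+1+6+1+7+2+1+3+3+9+2+4+4+1+0+9+0+3 = 140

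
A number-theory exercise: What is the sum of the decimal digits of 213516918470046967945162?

2+1+3+5+1+6+9+1+8+4+7+0+0+4+6+9+6+7+9+4+5+1+6+2 = 106

106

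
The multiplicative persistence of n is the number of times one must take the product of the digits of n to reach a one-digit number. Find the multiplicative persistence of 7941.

7941 → 252 → 20 → 0 (3 steps)

3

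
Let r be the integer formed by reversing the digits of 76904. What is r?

40967

Reversing 76904 gives 40967.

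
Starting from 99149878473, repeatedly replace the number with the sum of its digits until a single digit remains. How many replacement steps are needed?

3

99149878473 → 69 → 15 → 6 (3 steps)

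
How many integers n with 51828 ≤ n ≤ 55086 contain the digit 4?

1595

The integers in [51828, 55086] that contain the digit 4: 51834, 51840, 51841, 51842, 51843, 51844, …, 55074, 55084.
1595 qualify.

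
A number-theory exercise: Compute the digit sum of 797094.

7+9+7+0+9+4 = 36

36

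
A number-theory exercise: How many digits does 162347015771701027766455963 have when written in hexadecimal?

22

162347015771701027766455963 in base 16 is 864A515C1C901A748ECE9B, which has 22 digits.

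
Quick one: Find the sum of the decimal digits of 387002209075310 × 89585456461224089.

387002209075310 × 89585456461224089 = 34669769551513726013107387142590
Sum of its 32 digits: 136.

136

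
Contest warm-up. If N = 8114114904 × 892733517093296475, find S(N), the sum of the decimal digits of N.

117

8114114904 × 892733517093296475 = 7243742336347055686288163400
Sum of its 28 digits: 117.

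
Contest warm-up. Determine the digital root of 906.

6

9+0+6 = 15
1+5 = 6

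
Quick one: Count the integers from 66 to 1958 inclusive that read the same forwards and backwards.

103

The integers in [66, 1958] that read the same forwards and backwards: 66, 77, 88, 99, 101, 111, …, 1771, 1881.
103 qualify.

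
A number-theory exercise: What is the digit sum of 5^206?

646

5^206 = 972346137165803391741260008403144412592226901362682364547049471060890442818028662684991378613392752649526029617987887831986881792545318603515625
Sum of its 144 digits: 646.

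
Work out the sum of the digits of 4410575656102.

4+4+1+0+5+7+5+6+5+6+1+0+2 = 46

46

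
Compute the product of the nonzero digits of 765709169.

714420

7×6×5×7×9×1×6×9 = 714420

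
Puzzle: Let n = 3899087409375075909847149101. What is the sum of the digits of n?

3+8+9+9+0+8+7+4+0+9+3+7+5+0+7+5+9+0+9+8+4+7+1+4+9+1+0+1 = 137

137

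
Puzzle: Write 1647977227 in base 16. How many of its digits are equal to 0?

1647977227 in base 16 is 623A230B.
The digit 0 appears 1 time.

1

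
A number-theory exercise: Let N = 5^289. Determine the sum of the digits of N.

950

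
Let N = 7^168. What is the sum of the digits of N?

7^168 = 9472633233748348064691781883776780056144230698344752655431276446489866207161042801383674691511797068656593091565768432551250774391792479460801
Sum of its 142 digits: 658.

658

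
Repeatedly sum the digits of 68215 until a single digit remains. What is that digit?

4

6+8+2+1+5 = 22
2+2 = 4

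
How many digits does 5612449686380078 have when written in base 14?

14

5612449686380078 in base 14 is 70DD202B03742A, which has 14 digits.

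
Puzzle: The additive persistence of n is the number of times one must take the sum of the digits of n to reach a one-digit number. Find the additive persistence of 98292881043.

2

98292881043 → 54 → 9 (2 steps)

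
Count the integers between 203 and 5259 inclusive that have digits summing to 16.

The integers in [203, 5259] that have digits summing to 16: 259, 268, 277, 286, 295, 349, …, 5245, 5254.
381 qualify.

381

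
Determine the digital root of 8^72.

The digital root of n equals n mod 9 (or 9 when 9 | n), so we need 8^72 mod 9.
8^72 ≡ 1 (mod 9), so the digital root is 1.

1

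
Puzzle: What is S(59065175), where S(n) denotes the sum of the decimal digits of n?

38

5+9+0+6+5+1+7+5 = 38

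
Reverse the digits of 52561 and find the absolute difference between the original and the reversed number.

36036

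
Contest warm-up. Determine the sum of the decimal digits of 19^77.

19^77 = 291089991465885207157110469823613808301508452017686087349124177032138857687247167996791522348031139
Sum of its 99 digits: 442.

442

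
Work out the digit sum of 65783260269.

6+5+7+8+3+2+6+0+2+6+9 = 54

54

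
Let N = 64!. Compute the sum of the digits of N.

324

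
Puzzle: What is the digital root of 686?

2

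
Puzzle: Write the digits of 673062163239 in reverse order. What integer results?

Reversing 673062163239 gives 932361260376.

932361260376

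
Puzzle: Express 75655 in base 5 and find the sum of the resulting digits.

11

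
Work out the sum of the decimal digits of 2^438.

2^438 = 709803441694928604052074031140629428079727891296209043243642772637343054798240159498233447962659731992932150006119314388217384402944
Sum of its 132 digits: 568.

568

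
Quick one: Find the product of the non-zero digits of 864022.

8×6×4×2×2 = 768

768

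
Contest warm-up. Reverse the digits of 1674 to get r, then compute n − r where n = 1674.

Reverse of 1674 is 4761.
1674 − 4761 = -3087

-3087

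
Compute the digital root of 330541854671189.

3+3+0+5+4+1+8+5+4+6+7+1+1+8+9 = 65
6+5 = 11
1+1 = 2

2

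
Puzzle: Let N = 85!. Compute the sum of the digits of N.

85! = 281710411438055027694947944226061159480056634330574206405101912752560026159795933451040286452340924018275123200000000000000000000
Sum of its 129 digits: 414.

414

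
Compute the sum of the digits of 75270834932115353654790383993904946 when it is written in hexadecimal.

75270834932115353654790383993904946 in base 16 is E7F2380F2866727A7B686D7105F32.
Digit sum: 14+7+15+2+3+8+0+15+2+8+6+6+7+2+7+10+7+11+6+8+6+13+7+1+0+5+15+3+2 = 196.

196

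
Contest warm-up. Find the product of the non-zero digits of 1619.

54

1×6×1×9 = 54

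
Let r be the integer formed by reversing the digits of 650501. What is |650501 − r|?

Reverse of 650501 is 105056.
|650501 − 105056| = 545445

545445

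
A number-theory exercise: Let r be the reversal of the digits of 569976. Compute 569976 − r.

Reverse of 569976 is 679965.
569976 − 679965 = -109989

-109989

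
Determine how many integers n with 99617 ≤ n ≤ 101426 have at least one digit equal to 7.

The integers in [99617, 101426] that have at least one digit equal to 7: 99617, 99627, 99637, 99647, 99657, 99667, …, 101407, 101417.
505 qualify.

505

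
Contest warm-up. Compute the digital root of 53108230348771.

7

5+3+1+0+8+2+3+0+3+4+8+7+7+1 = 52
5+2 = 7
(Equivalently, 53108230348771 mod 9 = 7.)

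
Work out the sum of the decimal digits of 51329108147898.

5+1+3+2+9+1+0+8+1+4+7+8+9+8 = 66

66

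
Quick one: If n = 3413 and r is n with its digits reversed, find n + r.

Reverse of 3413 is 3143.
3413 + 3143 = 6556

6556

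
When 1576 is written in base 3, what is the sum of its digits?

6

1576 in base 3 is 2011101.
Digit sum: 2+0+1+1+1+0+1 = 6.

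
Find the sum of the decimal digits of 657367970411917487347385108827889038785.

204

6+5+7+3+6+7+9+7+0+4+1+1+9+1+7+4+8+7+3+4+7+3+8+5+1+0+8+8+2+7+8+8+9+0+3+8+7+8+5 = 204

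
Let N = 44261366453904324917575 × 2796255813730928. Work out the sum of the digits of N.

131

44261366453904324917575 × 2796255813730928 = 123766103270405037156029220016828259600
Sum of its 39 digits: 131.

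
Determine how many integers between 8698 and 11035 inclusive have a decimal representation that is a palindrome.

The integers in [8698, 11035] that have a decimal representation that is a palindrome: 8778, 8888, 8998, 9009, 9119, 9229, …, 10901, 11011.
24 qualify.

24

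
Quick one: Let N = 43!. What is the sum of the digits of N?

43! = 60415263063373835637355132068513997507264512000000000
Sum of its 53 digits: 180.

180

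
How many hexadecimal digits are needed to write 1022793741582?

10

1022793741582 in base 16 is EE2341F50E, which has 10 digits.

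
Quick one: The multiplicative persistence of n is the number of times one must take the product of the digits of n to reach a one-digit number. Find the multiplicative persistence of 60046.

60046 → 0 (1 step)

1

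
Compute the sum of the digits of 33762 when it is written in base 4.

12

33762 in base 4 is 20033202.
Digit sum: 2+0+0+3+3+2+0+2 = 12.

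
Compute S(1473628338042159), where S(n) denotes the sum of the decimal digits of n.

66

1+4+7+3+6+2+8+3+3+8+0+4+2+1+5+9 = 66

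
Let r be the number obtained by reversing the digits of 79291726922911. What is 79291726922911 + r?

Reverse of 79291726922911 is 11922962719297.
79291726922911 + 11922962719297 = 91214689642208

91214689642208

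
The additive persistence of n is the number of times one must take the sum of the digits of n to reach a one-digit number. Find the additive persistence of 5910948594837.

2

5910948594837 → 72 → 9 (2 steps)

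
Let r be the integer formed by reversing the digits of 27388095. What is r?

59088372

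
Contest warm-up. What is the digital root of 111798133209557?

8

1+1+1+7+9+8+1+3+3+2+0+9+5+5+7 = 62
6+2 = 8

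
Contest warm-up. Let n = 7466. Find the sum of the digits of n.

23

7+4+6+6 = 23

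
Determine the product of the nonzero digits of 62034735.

6×2×3×4×7×3×5 = 15120

15120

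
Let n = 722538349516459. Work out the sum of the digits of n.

7+2+2+5+3+8+3+4+9+5+1+6+4+5+9 = 73

73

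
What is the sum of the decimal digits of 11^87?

440

11^87 = 3991752525806366807142706250946898793976707904191394898908669641212605833694395345300019971
Sum of its 91 digits: 440.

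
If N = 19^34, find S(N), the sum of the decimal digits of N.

19^34 = 30034640110980377619945846078500632729311721
Sum of its 44 digits: 172.

172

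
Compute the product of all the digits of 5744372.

23520

5×7×4×4×3×7×2 = 23520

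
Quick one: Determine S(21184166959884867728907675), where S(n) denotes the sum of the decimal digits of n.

2+1+1+8+4+1+6+6+9+5+9+8+8+4+8+6+7+7+2+8+9+0+7+6+7+5 = 144

144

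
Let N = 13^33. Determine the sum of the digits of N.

181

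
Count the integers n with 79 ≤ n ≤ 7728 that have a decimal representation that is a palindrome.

The integers in [79, 7728] that have a decimal representation that is a palindrome: 88, 99, 101, 111, 121, 131, …, 7557, 7667.
159 qualify.

159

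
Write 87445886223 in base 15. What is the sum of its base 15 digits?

31

87445886223 in base 15 is 241C012333.
Digit sum: 2+4+1+12+0+1+2+3+3+3 = 31.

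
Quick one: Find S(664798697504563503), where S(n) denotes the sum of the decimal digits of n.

93

6+6+4+7+9+8+6+9+7+5+0+4+5+6+3+5+0+3 = 93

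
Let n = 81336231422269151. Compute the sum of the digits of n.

59

8+1+3+3+6+2+3+1+4+2+2+2+6+9+1+5+1 = 59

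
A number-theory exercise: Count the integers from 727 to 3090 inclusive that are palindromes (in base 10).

49

The integers in [727, 3090] that are palindromes (in base 10): 727, 737, 747, 757, 767, 777, …, 2992, 3003.
49 qualify.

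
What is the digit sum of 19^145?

19^145 = 262586344985611149563135607342551174202477020157928684666113795189426114923083081242041713050744066477244927903266627801857651730760873804533878641111132280916113170249281231034034546899
Sum of its 186 digits: 757.

757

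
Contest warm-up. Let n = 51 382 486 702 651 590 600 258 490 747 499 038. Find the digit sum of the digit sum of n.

13

First digit sum: 157.
1+5+7 = 13.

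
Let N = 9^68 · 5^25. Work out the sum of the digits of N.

378

9^68 · 5^25 = 23053705994648588951929940832772116352771146970069942926402438021004199981689453125
Sum of its 83 digits: 378.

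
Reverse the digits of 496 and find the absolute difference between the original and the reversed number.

198

Reverse of 496 is 694.
|496 − 694| = 198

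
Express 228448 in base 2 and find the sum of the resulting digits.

9

228448 in base 2 is 110111110001100000.
Digit sum: 1+1+0+1+1+1+1+1+0+0+0+1+1+0+0+0+0+0 = 9.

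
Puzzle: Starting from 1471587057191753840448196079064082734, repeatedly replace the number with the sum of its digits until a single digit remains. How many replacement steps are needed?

3

1471587057191753840448196079064082734 → 165 → 12 → 3 (3 steps)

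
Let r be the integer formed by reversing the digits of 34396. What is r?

69343

Reversing 34396 gives 69343.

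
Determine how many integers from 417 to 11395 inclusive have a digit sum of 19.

The integers in [417, 11395] that have a digit sum of 19: 469, 478, 487, 496, 559, 568, …, 11386, 11395.
723 qualify.

723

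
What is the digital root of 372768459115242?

3+7+2+7+6+8+4+5+9+1+1+5+2+4+2 = 66
6+6 = 12
1+2 = 3

3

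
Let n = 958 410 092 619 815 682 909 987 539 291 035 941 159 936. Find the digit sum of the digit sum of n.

First digit sum: 210.
2+1+0 = 3.

3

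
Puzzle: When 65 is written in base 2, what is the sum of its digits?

2

65 in base 2 is 1000001.
Digit sum: 1+0+0+0+0+0+1 = 2.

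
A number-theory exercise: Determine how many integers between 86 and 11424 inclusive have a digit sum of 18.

751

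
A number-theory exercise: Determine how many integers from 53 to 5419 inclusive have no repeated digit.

The integers in [53, 5419] that have no repeated digit: 53, 54, 56, 57, 58, 59, …, 5418, 5419.
2944 qualify.

2944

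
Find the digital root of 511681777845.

5+1+1+6+8+1+7+7+7+8+4+5 = 60
6+0 = 6
(Equivalently, 511681777845 mod 9 = 6.)

6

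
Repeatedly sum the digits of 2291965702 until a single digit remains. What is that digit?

7

2+2+9+1+9+6+5+7+0+2 = 43
4+3 = 7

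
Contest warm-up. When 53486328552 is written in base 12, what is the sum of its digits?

53486328552 in base 12 is A448568520.
Digit sum: 10+4+4+8+5+6+8+5+2+0 = 52.

52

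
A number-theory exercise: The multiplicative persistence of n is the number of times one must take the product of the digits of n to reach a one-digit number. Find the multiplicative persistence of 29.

2

29 → 18 → 8 (2 steps)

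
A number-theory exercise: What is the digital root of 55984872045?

3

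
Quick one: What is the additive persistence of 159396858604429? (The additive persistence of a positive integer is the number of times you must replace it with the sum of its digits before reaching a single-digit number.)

3

159396858604429 → 79 → 16 → 7 (3 steps)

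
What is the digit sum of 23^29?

23^29 = 3091058643093537522799545838540043339063
Sum of its 40 digits: 173.

173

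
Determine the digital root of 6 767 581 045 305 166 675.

6+7+6+7+5+8+1+0+4+5+3+0+5+1+6+6+6+7+5 = 88
8+8 = 16
1+6 = 7

7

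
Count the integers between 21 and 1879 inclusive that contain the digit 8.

501

The integers in [21, 1879] that contain the digit 8: 28, 38, 48, 58, 68, 78, …, 1878, 1879.
501 qualify.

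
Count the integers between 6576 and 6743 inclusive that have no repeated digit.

48

The integers in [6576, 6743] that have no repeated digit: 6578, 6579, 6580, 6581, 6582, 6583, …, 6742, 6743.
48 qualify.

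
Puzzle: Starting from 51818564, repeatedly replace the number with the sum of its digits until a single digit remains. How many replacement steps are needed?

3

51818564 → 38 → 11 → 2 (3 steps)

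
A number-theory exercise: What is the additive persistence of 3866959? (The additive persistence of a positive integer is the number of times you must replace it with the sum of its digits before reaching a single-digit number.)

3866959 → 46 → 10 → 1 (3 steps)

3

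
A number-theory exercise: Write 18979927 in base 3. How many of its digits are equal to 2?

6

18979927 in base 3 is 1022201021120021.
The digit 2 appears 6 times.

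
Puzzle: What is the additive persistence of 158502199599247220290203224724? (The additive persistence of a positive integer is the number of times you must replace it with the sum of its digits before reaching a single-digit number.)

2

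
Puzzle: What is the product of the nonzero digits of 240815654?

2×4×8×1×5×6×5×4 = 38400

38400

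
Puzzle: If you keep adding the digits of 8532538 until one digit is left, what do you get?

8+5+3+2+5+3+8 = 34
3+4 = 7

7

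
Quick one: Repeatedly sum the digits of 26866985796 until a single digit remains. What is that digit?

2+6+8+6+6+9+8+5+7+9+6 = 72
7+2 = 9

9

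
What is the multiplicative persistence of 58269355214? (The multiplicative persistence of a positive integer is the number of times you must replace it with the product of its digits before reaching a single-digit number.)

2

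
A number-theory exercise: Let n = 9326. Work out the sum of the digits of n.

9+3+2+6 = 20

20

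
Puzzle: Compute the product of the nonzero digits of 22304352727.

2×2×3×4×3×5×2×7×2×7 = 141120

141120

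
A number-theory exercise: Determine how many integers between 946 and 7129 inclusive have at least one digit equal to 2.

2391

The integers in [946, 7129] that have at least one digit equal to 2: 952, 962, 972, 982, 992, 1002, …, 7128, 7129.
2391 qualify.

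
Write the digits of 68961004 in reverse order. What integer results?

Reversing 68961004 gives 40016986.

40016986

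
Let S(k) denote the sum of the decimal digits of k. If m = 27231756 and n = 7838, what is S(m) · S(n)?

858

S(27231756) = 2+7+2+3+1+7+5+6 = 33.
S(7838) = 7+8+3+8 = 26.
33 · 26 = 858.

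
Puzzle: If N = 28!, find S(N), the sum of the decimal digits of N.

28! = 304888344611713860501504000000
Sum of its 30 digits: 90.

90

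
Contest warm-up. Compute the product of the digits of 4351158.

2400

4×3×5×1×1×5×8 = 2400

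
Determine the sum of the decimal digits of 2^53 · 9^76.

2^53 · 9^76 = 29993040060040299076432127026142023680670363918413626591568949036076414365277633560707072
Sum of its 89 digits: 360.

360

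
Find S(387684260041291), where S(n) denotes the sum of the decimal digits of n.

61

3+8+7+6+8+4+2+6+0+0+4+1+2+9+1 = 61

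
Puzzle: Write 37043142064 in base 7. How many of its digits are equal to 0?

3

37043142064 in base 7 is 2450651340505.
The digit 0 appears 3 times.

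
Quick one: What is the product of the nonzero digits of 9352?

270

9×3×5×2 = 270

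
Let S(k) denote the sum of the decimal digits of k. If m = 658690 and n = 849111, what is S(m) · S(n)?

816

S(658690) = 6+5+8+6+9+0 = 34.
S(849111) = 8+4+9+1+1+1 = 24.
34 · 24 = 816.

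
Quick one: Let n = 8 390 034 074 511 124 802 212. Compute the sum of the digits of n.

8+3+9+0+0+3+4+0+7+4+5+1+1+1+2+4+8+0+2+2+1+2 = 67

67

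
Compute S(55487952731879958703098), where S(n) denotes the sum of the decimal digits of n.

5+5+4+8+7+9+5+2+7+3+1+8+7+9+9+5+8+7+0+3+0+9+8 = 129

129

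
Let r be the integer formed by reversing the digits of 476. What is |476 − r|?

Reverse of 476 is 674.
|476 − 674| = 198

198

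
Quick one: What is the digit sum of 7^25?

97

7^25 = 1341068619663964900807
Sum of its 22 digits: 97.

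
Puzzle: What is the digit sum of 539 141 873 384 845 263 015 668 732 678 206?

5+3+9+1+4+1+8+7+3+3+8+4+8+4+5+2+6+3+0+1+5+6+6+8+7+3+2+6+7+8+2+0+6 = 151

151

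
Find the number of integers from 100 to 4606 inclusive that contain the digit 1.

The integers in [100, 4606] that contain the digit 1: 100, 101, 102, 103, 104, 105, …, 4591, 4601.
1990 qualify.

1990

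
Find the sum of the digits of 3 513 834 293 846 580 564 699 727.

127

3+5+1+3+8+3+4+2+9+3+8+4+6+5+8+0+5+6+4+6+9+9+7+2+7 = 127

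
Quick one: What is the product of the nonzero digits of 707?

7×7 = 49

49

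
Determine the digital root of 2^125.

The digital root of n equals n mod 9 (or 9 when 9 | n), so we need 2^125 mod 9.
2^125 ≡ 5 (mod 9), so the digital root is 5.

5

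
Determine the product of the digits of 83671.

1008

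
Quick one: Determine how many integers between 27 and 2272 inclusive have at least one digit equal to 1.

1395

The integers in [27, 2272] that have at least one digit equal to 1: 31, 41, 51, 61, 71, 81, …, 2261, 2271.
1395 qualify.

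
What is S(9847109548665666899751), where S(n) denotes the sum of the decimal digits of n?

9+8+4+7+1+0+9+5+4+8+6+6+5+6+6+6+8+9+9+7+5+1 = 129

129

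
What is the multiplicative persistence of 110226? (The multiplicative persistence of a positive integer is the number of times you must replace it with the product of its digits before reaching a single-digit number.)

110226 → 0 (1 step)

1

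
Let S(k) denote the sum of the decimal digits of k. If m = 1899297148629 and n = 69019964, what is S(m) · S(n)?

3300

S(1899297148629) = 1+8+9+9+2+9+7+1+4+8+6+2+9 = 75.
S(69019964) = 6+9+0+1+9+9+6+4 = 44.
75 · 44 = 3300.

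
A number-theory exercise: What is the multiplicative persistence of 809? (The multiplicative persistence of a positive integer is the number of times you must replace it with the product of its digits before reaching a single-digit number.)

809 → 0 (1 step)

1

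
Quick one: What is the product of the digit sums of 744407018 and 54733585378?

S(744407018) = 7+4+4+4+0+7+0+1+8 = 35.
S(54733585378) = 5+4+7+3+3+5+8+5+3+7+8 = 58.
35 · 58 = 2030.

2030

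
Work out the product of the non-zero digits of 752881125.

7×5×2×8×8×1×1×2×5 = 44800

44800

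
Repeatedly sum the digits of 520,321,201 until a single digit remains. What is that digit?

7

5+2+0+3+2+1+2+0+1 = 16
1+6 = 7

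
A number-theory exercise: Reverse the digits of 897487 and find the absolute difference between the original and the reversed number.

112689

Reverse of 897487 is 784798.
|897487 − 784798| = 112689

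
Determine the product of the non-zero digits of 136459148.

1×3×6×4×5×9×1×4×8 = 103680

103680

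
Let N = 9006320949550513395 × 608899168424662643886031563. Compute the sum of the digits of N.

9006320949550513395 × 608899168424662643886031563 = 5483941336746925646310630668137488515824286385
Sum of its 46 digits: 216.

216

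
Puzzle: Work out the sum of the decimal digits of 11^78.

361

11^78 = 1692892739326831320764318961708001178036611459414853872137348292520966629744627081
Sum of its 82 digits: 361.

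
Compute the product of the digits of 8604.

0

8×6×0×4 = 0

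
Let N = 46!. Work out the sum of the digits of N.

46! = 5502622159812088949850305428800254892961651752960000000000
Sum of its 58 digits: 216.

216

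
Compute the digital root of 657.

6+5+7 = 18
1+8 = 9

9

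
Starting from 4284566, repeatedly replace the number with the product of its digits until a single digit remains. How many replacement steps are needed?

4284566 → 46080 → 0 (2 steps)

2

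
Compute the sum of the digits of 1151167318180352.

1+1+5+1+1+6+7+3+1+8+1+8+0+3+5+2 = 53

53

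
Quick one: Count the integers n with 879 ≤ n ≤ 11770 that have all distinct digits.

4953

The integers in [879, 11770] that have all distinct digits: 879, 890, 891, 892, 893, 894, …, 10986, 10987.
4953 qualify.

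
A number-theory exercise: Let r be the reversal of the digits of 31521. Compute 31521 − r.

19008

Reverse of 31521 is 12513.
31521 − 12513 = 19008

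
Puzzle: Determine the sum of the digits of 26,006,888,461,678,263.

2+6+0+0+6+8+8+8+4+6+1+6+7+8+2+6+3 = 81

81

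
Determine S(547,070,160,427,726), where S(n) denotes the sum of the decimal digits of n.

5+4+7+0+7+0+1+6+0+4+2+7+7+2+6 = 58

58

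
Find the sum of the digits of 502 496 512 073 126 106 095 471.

5+0+2+4+9+6+5+1+2+0+7+3+1+2+6+1+0+6+0+9+5+4+7+1 = 86

86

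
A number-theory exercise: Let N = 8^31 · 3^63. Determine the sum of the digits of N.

8^31 · 3^63 = 11335185822363966744578871671046864352231900562407695581184
Sum of its 59 digits: 261.

261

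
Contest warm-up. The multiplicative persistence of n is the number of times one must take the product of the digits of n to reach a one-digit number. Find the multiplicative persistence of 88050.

1

88050 → 0 (1 step)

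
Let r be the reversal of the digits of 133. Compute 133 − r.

Reverse of 133 is 331.
133 − 331 = -198

-198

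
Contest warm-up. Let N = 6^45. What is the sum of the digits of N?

162

6^45 = 103945637534048876111514866313854976
Sum of its 36 digits: 162.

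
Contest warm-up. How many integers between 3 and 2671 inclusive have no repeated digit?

The integers in [3, 2671] that have no repeated digit: 3, 4, 5, 6, 7, 8, …, 2670, 2671.
1557 qualify.

1557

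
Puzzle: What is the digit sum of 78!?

78! = 11324281178206297831457521158732046228731749579488251990048962825668835325234200766245086213177344000000000000000000
Sum of its 116 digits: 423.

423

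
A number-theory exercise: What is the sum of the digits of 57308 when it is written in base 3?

14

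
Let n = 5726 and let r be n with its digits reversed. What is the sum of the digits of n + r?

4

Reversal of 5726 is 6275; 5726 + 6275 = 12001.
Digit sum of 12001: 1+2+0+0+1 = 4.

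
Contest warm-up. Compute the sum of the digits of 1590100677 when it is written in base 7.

1590100677 in base 7 is 54255430014.
Digit sum: 5+4+2+5+5+4+3+0+0+1+4 = 33.

33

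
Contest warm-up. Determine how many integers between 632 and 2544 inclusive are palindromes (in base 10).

The integers in [632, 2544] that are palindromes (in base 10): 636, 646, 656, 666, 676, 686, …, 2332, 2442.
52 qualify.

52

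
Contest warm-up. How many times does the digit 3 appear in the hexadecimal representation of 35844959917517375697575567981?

2

35844959917517375697575567981 in base 16 is 73D24182C2EBA7FAC3FD626D.
The digit 3 appears 2 times.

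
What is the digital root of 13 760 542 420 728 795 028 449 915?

6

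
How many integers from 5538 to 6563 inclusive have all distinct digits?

The integers in [5538, 6563] that have all distinct digits: 5601, 5602, 5603, 5604, 5607, 5608, …, 6548, 6549.
539 qualify.

539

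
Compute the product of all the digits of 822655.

8×2×2×6×5×5 = 4800

4800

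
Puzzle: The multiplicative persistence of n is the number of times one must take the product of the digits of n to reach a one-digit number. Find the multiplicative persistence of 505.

1

505 → 0 (1 step)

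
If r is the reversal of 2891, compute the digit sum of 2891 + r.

22

Reversal of 2891 is 1982; 2891 + 1982 = 4873.
Digit sum of 4873: 4+8+7+3 = 22.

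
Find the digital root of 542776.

4

5+4+2+7+7+6 = 31
3+1 = 4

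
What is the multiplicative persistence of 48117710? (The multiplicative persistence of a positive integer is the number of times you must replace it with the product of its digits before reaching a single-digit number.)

1

48117710 → 0 (1 step)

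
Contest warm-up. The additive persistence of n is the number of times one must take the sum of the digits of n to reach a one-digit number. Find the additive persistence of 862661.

862661 → 29 → 11 → 2 (3 steps)

3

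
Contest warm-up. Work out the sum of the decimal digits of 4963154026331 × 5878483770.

114

4963154026331 × 5878483770 = 29175820391796936147870
Sum of its 23 digits: 114.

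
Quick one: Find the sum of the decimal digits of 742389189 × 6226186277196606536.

742389189 × 6226186277196606536 = 4622253380890917919813139304
Sum of its 28 digits: 120.

120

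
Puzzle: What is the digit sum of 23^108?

23^108 = 1165752323944943195809633750632159516088120786590424798912184825925728520930698150697987652179161786687060173897622738071434919605258964097066141281
Sum of its 148 digits: 694.

694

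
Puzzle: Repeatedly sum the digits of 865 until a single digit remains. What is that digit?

8+6+5 = 19
1+9 = 10
1+0 = 1
(Equivalently, 865 mod 9 = 1.)

1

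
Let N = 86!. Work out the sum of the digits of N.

495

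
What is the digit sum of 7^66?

262

7^66 = 59768263894155949306790119265585619217025149412430681649
Sum of its 56 digits: 262.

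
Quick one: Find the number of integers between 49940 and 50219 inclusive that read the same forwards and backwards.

4

The integers in [49940, 50219] that read the same forwards and backwards: 49994, 50005, 50105, 50205.
4 qualify.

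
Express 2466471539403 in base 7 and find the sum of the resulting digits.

2466471539403 in base 7 is 343124315111424.
Digit sum: 3+4+3+1+2+4+3+1+5+1+1+1+4+2+4 = 39.

39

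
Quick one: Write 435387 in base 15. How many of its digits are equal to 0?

435387 in base 15 is 8900C.
The digit 0 appears 2 times.

2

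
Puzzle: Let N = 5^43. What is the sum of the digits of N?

5^43 = 1136868377216160297393798828125
Sum of its 31 digits: 149.

149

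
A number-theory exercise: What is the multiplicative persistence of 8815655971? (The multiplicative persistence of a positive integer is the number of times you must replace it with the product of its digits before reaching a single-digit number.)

2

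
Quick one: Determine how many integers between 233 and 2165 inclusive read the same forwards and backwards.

The integers in [233, 2165] that read the same forwards and backwards: 242, 252, 262, 272, 282, 292, …, 2002, 2112.
88 qualify.

88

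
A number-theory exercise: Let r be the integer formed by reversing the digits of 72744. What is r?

44727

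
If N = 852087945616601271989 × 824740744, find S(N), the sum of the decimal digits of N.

119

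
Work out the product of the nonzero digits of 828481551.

8×2×8×4×8×1×5×5×1 = 102400

102400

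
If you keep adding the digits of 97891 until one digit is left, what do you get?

7

9+7+8+9+1 = 34
3+4 = 7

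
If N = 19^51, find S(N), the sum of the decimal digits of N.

235

19^51 = 164601446942513134106236725812829032045114121982009343319734091019
Sum of its 66 digits: 235.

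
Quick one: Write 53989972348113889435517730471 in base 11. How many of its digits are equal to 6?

1

53989972348113889435517730471 in base 11 is 41334008738445079426A573A329.
The digit 6 appears 1 time.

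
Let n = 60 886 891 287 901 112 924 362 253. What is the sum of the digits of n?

6+0+8+8+6+8+9+1+2+8+7+9+0+1+1+1+2+9+2+4+3+6+2+2+5+3 = 113

113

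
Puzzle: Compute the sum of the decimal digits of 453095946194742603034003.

4+5+3+0+9+5+9+4+6+1+9+4+7+4+2+6+0+3+0+3+4+0+0+3 = 91

91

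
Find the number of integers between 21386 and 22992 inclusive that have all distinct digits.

261

The integers in [21386, 22992] that have all distinct digits: 21386, 21387, 21389, 21390, 21394, 21395, …, 21986, 21987.
261 qualify.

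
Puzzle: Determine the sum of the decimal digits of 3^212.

432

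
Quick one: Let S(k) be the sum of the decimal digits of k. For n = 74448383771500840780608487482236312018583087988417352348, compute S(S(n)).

11

First digit sum: 254.
2+5+4 = 11.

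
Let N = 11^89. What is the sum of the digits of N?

11^89 = 483002055622570383664267456364574754071181656407158782767949026586725305877021836781302416491
Sum of its 93 digits: 410.

410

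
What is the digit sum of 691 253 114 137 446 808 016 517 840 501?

111

6+9+1+2+5+3+1+1+4+1+3+7+4+4+6+8+0+8+0+1+6+5+1+7+8+4+0+5+0+1 = 111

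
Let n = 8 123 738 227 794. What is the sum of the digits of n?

8+1+2+3+7+3+8+2+2+7+7+9+4 = 63

63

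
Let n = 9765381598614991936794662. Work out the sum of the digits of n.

9+7+6+5+3+8+1+5+9+8+6+1+4+9+9+1+9+3+6+7+9+4+6+6+2 = 143

143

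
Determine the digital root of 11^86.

4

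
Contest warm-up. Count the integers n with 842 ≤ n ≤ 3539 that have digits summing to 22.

The integers in [842, 3539] that have digits summing to 22: 859, 868, 877, 886, 895, 949, …, 3487, 3496.
85 qualify.

85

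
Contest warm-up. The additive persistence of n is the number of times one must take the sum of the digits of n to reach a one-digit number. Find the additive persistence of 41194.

3

41194 → 19 → 10 → 1 (3 steps)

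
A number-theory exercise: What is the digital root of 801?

8+0+1 = 9

9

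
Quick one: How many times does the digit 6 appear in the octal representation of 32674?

1

32674 in base 8 is 77642.
The digit 6 appears 1 time.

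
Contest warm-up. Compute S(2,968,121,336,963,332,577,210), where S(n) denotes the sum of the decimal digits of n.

89

2+9+6+8+1+2+1+3+3+6+9+6+3+3+3+2+5+7+7+2+1+0 = 89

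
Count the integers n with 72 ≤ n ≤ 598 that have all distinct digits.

385

The integers in [72, 598] that have all distinct digits: 72, 73, 74, 75, 76, 78, …, 597, 598.
385 qualify.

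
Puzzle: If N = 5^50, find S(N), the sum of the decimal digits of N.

5^50 = 88817841970012523233890533447265625
Sum of its 35 digits: 151.

151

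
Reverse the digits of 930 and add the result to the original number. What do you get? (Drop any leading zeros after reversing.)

969

Reverse of 930 is 39.
930 + 39 = 969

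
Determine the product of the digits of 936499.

9×3×6×4×9×9 = 52488

52488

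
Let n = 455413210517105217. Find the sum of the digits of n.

54

4+5+5+4+1+3+2+1+0+5+1+7+1+0+5+2+1+7 = 54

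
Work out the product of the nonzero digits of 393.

81

3×9×3 = 81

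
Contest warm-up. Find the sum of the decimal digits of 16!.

63

16! = 20922789888000
Sum of its 14 digits: 63.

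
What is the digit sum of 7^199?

718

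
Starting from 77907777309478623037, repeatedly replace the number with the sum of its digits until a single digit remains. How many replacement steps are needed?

2

77907777309478623037 → 103 → 4 (2 steps)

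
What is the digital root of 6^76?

9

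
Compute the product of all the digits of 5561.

150

5×5×6×1 = 150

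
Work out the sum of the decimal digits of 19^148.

19^148 = 1801079740256306874853547130762558503854789881263232848124874521204273722257426854239164109815053551967422960488505800092941633221288833425297873599381256314803620234739819963662442957180241
Sum of its 190 digits: 829.

829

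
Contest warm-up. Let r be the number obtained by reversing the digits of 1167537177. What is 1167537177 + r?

8884894788

Reverse of 1167537177 is 7717357611.
1167537177 + 7717357611 = 8884894788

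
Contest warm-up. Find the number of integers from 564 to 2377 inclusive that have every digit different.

972

The integers in [564, 2377] that have every digit different: 564, 567, 568, 569, 570, 571, …, 2375, 2376.
972 qualify.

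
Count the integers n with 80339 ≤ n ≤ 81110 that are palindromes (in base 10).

7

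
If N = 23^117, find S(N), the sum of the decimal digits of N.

719

23^117 = 2099697900880111780612874579046384971121280921205556667872438286436289288241533475908372710840807983799864713718934796766070341262407620554769043038216722154103
Sum of its 160 digits: 719.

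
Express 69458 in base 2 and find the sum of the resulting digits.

8

69458 in base 2 is 10000111101010010.
Digit sum: 1+0+0+0+0+1+1+1+1+0+1+0+1+0+0+1+0 = 8.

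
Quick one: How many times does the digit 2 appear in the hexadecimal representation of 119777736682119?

119777736682119 in base 16 is 6CEFED726A87.
The digit 2 appears 1 time.

1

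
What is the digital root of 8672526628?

7

8+6+7+2+5+2+6+6+2+8 = 52
5+2 = 7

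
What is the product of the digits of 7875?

1960

7×8×7×5 = 1960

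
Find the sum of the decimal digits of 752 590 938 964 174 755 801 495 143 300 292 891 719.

7+5+2+5+9+0+9+3+8+9+6+4+1+7+4+7+5+5+8+0+1+4+9+5+1+4+3+3+0+0+2+9+2+8+9+1+7+1+9 = 182

182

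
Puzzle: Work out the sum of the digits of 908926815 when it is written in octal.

908926815 in base 8 is 6613217537.
Digit sum: 6+6+1+3+2+1+7+5+3+7 = 41.

41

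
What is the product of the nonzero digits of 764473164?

7×6×4×4×7×3×1×6×4 = 338688

338688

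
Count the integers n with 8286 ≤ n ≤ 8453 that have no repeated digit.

95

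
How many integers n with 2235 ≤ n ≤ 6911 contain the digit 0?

1215

The integers in [2235, 6911] that contain the digit 0: 2240, 2250, 2260, 2270, 2280, 2290, …, 6909, 6910.
1215 qualify.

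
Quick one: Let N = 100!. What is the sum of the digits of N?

100! = 93326215443944152681699238856266700490715968264381621468592963895217599993229915608941463976156518286253697920827223758251185210916864000000000000000000000000
Sum of its 158 digits: 648.

648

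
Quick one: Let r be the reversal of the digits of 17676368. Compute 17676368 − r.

Reverse of 17676368 is 86367671.
17676368 − 86367671 = -68691303

-68691303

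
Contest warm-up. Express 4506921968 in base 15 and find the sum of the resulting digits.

4506921968 in base 15 is 1B5A09448.
Digit sum: 1+11+5+10+0+9+4+4+8 = 52.

52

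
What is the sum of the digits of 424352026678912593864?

4+2+4+3+5+2+0+2+6+6+7+8+9+1+2+5+9+3+8+6+4 = 96

96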